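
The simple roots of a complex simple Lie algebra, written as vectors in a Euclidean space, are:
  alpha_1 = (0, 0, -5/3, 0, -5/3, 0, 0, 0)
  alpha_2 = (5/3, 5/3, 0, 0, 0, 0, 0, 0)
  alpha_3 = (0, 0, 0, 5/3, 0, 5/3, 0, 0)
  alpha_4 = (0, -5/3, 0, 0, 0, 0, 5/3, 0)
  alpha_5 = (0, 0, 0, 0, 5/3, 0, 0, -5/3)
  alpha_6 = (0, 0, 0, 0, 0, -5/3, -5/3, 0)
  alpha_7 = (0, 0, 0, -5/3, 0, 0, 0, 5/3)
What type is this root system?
A7

Compute the Cartan integers a_ij = 2(alpha_i, alpha_j)/(alpha_j, alpha_j); the resulting 7x7 Cartan matrix is
[[2, 0, 0, 0, -1, 0, 0], [0, 2, 0, -1, 0, 0, 0], [0, 0, 2, 0, 0, -1, -1], [0, -1, 0, 2, 0, -1, 0], [-1, 0, 0, 0, 2, 0, -1], [0, 0, -1, -1, 0, 2, 0], [0, 0, -1, 0, -1, 0, 2]].
All simple roots have the same length, so the diagram is simply laced. The associated Dynkin diagram is a chain of 7 nodes with single edges (A_7), so the type is A_7 (the algebra sl(8)).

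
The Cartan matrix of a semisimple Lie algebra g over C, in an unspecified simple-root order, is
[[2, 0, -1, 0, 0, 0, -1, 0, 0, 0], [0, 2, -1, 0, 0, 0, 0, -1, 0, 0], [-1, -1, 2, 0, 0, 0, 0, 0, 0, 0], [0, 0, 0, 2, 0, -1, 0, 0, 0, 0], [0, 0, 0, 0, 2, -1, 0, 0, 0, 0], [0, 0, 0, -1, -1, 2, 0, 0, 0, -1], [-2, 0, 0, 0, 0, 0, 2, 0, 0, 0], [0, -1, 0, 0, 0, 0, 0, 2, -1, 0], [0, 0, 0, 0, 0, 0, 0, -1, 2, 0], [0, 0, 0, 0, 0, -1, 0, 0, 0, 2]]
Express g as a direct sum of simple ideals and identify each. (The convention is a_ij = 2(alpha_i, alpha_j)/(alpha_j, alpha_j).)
The diagram associated to this matrix has two connected components: the simple roots {alpha_1, alpha_2, alpha_3, alpha_7, alpha_8, alpha_9} form a chain of 6 nodes with a double edge at one end; the terminal node there is the unique long simple root (C_6), and {alpha_4, alpha_5, alpha_6, alpha_10} form a chain of 2 nodes with a fork of two nodes at one end (D_4). A semisimple Lie algebra decomposes uniquely as the direct sum of simple ideals, one per connected component of its Dynkin diagram, so g ≅ C_6 ⊕ D_4 (dimension 78 + 28 = 106).

type C_6 ⊕ type D_4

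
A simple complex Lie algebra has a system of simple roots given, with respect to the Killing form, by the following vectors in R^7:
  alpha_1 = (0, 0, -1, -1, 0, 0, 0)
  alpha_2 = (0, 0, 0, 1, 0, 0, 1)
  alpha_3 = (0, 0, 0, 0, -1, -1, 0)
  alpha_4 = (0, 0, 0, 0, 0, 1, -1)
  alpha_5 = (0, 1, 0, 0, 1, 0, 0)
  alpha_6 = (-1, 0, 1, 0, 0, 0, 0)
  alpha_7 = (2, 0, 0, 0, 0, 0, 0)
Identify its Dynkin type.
C_7 (sp(14))

Compute the Cartan integers a_ij = 2(alpha_i, alpha_j)/(alpha_j, alpha_j); the resulting 7x7 Cartan matrix is
[[2, -1, 0, 0, 0, -1, 0], [-1, 2, 0, -1, 0, 0, 0], [0, 0, 2, -1, -1, 0, 0], [0, -1, -1, 2, 0, 0, 0], [0, 0, -1, 0, 2, 0, 0], [-1, 0, 0, 0, 0, 2, -1], [0, 0, 0, 0, 0, -2, 2]].
The roots have two lengths (squared-length ratio 2:1); the short ones are alpha_{1,2,3,4,5,6}. The associated Dynkin diagram is a chain of 7 nodes with a double edge at one end; the terminal node there is the unique long simple root (C_7), so the type is C_7 (the algebra sp(14)).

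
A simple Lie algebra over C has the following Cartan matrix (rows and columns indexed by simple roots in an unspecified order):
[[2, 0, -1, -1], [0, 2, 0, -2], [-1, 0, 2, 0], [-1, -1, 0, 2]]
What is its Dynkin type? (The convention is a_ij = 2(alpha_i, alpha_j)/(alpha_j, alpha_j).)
C_4 (sp(8))

The matrix has rank 4 with 2's on the diagonal. Reading the off-diagonal entries as Dynkin edges (a single edge where a_ij = a_ji = -1; a double or triple edge where a_ij * a_ji = 2 or 3), the diagram is a chain of 4 nodes with a double edge at one end; the terminal node there is the unique long simple root (C_4). One simple-root ordering that puts it in standard form is (alpha_3, alpha_1, alpha_4, alpha_2). So the algebra is type C_4, i.e. sp(8).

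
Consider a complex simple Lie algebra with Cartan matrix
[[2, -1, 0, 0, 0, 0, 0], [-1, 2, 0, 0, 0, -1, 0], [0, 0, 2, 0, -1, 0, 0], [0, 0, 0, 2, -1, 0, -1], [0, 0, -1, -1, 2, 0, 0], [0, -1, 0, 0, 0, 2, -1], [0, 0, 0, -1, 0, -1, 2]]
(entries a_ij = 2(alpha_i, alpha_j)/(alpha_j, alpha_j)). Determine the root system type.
A7

The matrix has rank 7 with 2's on the diagonal. Reading the off-diagonal entries as Dynkin edges (a single edge where a_ij = a_ji = -1; a double or triple edge where a_ij * a_ji = 2 or 3), the diagram is a chain of 7 nodes with single edges (A_7). One simple-root ordering that puts it in standard form is (alpha_1, alpha_2, alpha_6, alpha_7, alpha_4, alpha_5, alpha_3). So the algebra is type A_7, i.e. sl(8).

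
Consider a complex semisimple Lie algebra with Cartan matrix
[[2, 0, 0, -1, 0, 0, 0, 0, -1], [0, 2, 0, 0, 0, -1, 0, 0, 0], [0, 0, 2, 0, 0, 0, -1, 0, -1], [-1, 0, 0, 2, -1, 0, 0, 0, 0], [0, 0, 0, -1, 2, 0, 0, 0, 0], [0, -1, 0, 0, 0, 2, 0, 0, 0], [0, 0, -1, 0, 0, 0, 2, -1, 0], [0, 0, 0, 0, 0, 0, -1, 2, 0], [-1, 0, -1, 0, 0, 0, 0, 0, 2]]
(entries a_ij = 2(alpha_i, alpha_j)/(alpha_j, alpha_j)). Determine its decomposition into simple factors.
A2 ⊕ A7

The diagram associated to this matrix has two connected components: the simple roots {alpha_2, alpha_6} form a chain of 2 nodes with single edges (A_2), and {alpha_1, alpha_3, alpha_4, alpha_5, alpha_7, alpha_8, alpha_9} form a chain of 7 nodes with single edges (A_7). A semisimple Lie algebra decomposes uniquely as the direct sum of simple ideals, one per connected component of its Dynkin diagram, so g ≅ A_2 ⊕ A_7 (dimension 8 + 63 = 71).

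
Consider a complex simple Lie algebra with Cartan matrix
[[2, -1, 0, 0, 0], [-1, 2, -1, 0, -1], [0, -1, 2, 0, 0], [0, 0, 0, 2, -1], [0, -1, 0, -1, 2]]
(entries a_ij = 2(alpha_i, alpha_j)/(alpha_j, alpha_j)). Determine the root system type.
The matrix has rank 5 with 2's on the diagonal. Reading the off-diagonal entries as Dynkin edges (a single edge where a_ij = a_ji = -1; a double or triple edge where a_ij * a_ji = 2 or 3), the diagram is a chain of 3 nodes with a fork of two nodes at one end (D_5). One simple-root ordering that puts it in standard form is (alpha_4, alpha_5, alpha_2, alpha_1, alpha_3). So the algebra is type D_5, i.e. so(10).

D5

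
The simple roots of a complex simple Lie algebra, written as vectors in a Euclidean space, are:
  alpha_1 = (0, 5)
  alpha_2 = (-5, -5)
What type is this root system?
B_2

Compute the Cartan integers a_ij = 2(alpha_i, alpha_j)/(alpha_j, alpha_j); the resulting 2x2 Cartan matrix is
[[2, -1], [-2, 2]].
The roots have two lengths (squared-length ratio 2:1); the short ones are alpha_{1}. The associated Dynkin diagram is a chain of 2 nodes with a double edge at one end; the terminal node there is the unique short simple root (B_2), so the type is B_2 (the algebra so(5)).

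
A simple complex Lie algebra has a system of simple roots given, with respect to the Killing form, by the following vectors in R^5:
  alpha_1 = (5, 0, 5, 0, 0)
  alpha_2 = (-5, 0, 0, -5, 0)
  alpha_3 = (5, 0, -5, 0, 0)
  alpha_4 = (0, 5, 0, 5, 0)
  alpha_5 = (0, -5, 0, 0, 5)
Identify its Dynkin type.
Compute the Cartan integers a_ij = 2(alpha_i, alpha_j)/(alpha_j, alpha_j); the resulting 5x5 Cartan matrix is
[[2, -1, 0, 0, 0], [-1, 2, -1, -1, 0], [0, -1, 2, 0, 0], [0, -1, 0, 2, -1], [0, 0, 0, -1, 2]].
All simple roots have the same length, so the diagram is simply laced. The associated Dynkin diagram is a chain of 3 nodes with a fork of two nodes at one end (D_5), so the type is D_5 (the algebra so(10)).

D5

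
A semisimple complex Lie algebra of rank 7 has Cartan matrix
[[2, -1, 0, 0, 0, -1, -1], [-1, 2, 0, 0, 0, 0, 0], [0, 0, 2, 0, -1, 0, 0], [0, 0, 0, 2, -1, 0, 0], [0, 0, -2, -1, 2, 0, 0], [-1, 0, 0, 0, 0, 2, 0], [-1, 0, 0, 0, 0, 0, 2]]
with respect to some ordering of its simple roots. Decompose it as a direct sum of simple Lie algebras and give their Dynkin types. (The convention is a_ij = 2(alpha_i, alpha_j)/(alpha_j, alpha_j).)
The diagram associated to this matrix has two connected components: the simple roots {alpha_3, alpha_4, alpha_5} form a chain of 3 nodes with a double edge at one end; the terminal node there is the unique short simple root (B_3), and {alpha_1, alpha_2, alpha_6, alpha_7} form a chain of 2 nodes with a fork of two nodes at one end (D_4). A semisimple Lie algebra decomposes uniquely as the direct sum of simple ideals, one per connected component of its Dynkin diagram, so g ≅ B_3 ⊕ D_4 (dimension 21 + 28 = 49).

B_3 ⊕ D_4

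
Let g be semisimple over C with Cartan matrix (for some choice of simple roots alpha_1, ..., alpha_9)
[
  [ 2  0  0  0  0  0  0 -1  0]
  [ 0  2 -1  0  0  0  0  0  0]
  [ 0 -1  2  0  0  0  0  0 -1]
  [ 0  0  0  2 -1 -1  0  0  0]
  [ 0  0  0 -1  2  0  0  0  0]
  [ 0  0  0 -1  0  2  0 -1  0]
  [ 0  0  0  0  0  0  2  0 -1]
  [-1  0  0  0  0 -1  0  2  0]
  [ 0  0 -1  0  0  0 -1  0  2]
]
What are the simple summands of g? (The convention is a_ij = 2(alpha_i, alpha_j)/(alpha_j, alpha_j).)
The diagram associated to this matrix has two connected components: the simple roots {alpha_2, alpha_3, alpha_7, alpha_9} form a chain of 4 nodes with single edges (A_4), and {alpha_1, alpha_4, alpha_5, alpha_6, alpha_8} form a chain of 5 nodes with single edges (A_5). A semisimple Lie algebra decomposes uniquely as the direct sum of simple ideals, one per connected component of its Dynkin diagram, so g ≅ A_4 ⊕ A_5 (dimension 24 + 35 = 59).

type A_4 ⊕ type A_5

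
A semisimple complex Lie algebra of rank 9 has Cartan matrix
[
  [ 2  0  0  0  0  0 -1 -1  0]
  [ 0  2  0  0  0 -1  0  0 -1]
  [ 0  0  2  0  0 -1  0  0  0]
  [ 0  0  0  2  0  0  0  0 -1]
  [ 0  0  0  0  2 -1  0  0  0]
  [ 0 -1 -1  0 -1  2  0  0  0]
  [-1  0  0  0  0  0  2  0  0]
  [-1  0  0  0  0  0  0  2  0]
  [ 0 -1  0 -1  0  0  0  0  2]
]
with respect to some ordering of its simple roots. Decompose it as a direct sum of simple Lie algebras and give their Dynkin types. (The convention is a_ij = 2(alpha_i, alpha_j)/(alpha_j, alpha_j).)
The diagram associated to this matrix has two connected components: the simple roots {alpha_1, alpha_7, alpha_8} form a chain of 3 nodes with single edges (A_3), and {alpha_2, alpha_3, alpha_4, alpha_5, alpha_6, alpha_9} form a chain of 4 nodes with a fork of two nodes at one end (D_6). A semisimple Lie algebra decomposes uniquely as the direct sum of simple ideals, one per connected component of its Dynkin diagram, so g ≅ A_3 ⊕ D_6 (dimension 15 + 66 = 81).

A_3 (sl(4)) + D_6 (so(12))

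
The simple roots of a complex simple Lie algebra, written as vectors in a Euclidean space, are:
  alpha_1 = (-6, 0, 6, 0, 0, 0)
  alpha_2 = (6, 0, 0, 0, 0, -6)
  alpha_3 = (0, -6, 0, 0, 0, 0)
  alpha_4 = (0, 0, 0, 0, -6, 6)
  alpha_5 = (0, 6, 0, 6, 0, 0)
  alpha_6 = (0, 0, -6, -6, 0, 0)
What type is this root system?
Compute the Cartan integers a_ij = 2(alpha_i, alpha_j)/(alpha_j, alpha_j); the resulting 6x6 Cartan matrix is
[[2, -1, 0, 0, 0, -1], [-1, 2, 0, -1, 0, 0], [0, 0, 2, 0, -1, 0], [0, -1, 0, 2, 0, 0], [0, 0, -2, 0, 2, -1], [-1, 0, 0, 0, -1, 2]].
The roots have two lengths (squared-length ratio 2:1); the short ones are alpha_{3}. The associated Dynkin diagram is a chain of 6 nodes with a double edge at one end; the terminal node there is the unique short simple root (B_6), so the type is B_6 (the algebra so(13)).

B_6 (so(13))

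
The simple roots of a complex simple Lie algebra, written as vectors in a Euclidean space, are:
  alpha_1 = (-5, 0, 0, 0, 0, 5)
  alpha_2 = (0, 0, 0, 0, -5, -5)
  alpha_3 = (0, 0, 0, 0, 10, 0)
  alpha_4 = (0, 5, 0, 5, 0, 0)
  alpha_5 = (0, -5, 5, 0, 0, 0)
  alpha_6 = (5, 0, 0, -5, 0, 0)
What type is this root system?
type C_6

Compute the Cartan integers a_ij = 2(alpha_i, alpha_j)/(alpha_j, alpha_j); the resulting 6x6 Cartan matrix is
[[2, -1, 0, 0, 0, -1], [-1, 2, -1, 0, 0, 0], [0, -2, 2, 0, 0, 0], [0, 0, 0, 2, -1, -1], [0, 0, 0, -1, 2, 0], [-1, 0, 0, -1, 0, 2]].
The roots have two lengths (squared-length ratio 2:1); the short ones are alpha_{1,2,4,5,6}. The associated Dynkin diagram is a chain of 6 nodes with a double edge at one end; the terminal node there is the unique long simple root (C_6), so the type is C_6 (the algebra sp(12)).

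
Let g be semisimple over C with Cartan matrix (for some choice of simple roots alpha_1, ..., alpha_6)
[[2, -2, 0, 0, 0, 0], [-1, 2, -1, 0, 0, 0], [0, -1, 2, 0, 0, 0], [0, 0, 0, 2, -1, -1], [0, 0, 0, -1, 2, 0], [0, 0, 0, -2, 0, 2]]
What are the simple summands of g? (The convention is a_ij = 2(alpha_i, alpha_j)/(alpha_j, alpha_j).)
type C_3 ⊕ type C_3

The diagram associated to this matrix has two connected components: the simple roots {alpha_1, alpha_2, alpha_3} form a chain of 3 nodes with a double edge at one end; the terminal node there is the unique long simple root (C_3), and {alpha_4, alpha_5, alpha_6} form a chain of 3 nodes with a double edge at one end; the terminal node there is the unique long simple root (C_3). A semisimple Lie algebra decomposes uniquely as the direct sum of simple ideals, one per connected component of its Dynkin diagram, so g ≅ C_3 ⊕ C_3 (dimension 21 + 21 = 42).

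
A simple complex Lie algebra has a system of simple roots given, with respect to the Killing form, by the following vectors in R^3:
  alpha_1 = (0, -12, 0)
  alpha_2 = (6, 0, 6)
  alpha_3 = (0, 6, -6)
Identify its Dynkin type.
Compute the Cartan integers a_ij = 2(alpha_i, alpha_j)/(alpha_j, alpha_j); the resulting 3x3 Cartan matrix is
[[2, 0, -2], [0, 2, -1], [-1, -1, 2]].
The roots have two lengths (squared-length ratio 2:1); the short ones are alpha_{2,3}. The associated Dynkin diagram is a chain of 3 nodes with a double edge at one end; the terminal node there is the unique long simple root (C_3), so the type is C_3 (the algebra sp(6)).

C_3 (sp(6))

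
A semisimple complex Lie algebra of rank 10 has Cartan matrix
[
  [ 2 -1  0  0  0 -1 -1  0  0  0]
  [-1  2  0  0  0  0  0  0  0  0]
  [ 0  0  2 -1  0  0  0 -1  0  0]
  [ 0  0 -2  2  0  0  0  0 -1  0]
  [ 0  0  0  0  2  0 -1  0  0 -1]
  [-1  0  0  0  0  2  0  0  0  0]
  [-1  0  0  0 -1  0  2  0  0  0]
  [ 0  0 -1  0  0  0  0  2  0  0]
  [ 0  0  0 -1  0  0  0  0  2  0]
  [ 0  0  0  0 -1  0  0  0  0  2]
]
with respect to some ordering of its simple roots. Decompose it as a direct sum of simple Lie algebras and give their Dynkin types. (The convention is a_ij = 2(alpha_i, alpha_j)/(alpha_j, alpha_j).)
The diagram associated to this matrix has two connected components: the simple roots {alpha_1, alpha_2, alpha_5, alpha_6, alpha_7, alpha_10} form a chain of 4 nodes with a fork of two nodes at one end (D_6), and {alpha_3, alpha_4, alpha_8, alpha_9} form a chain of 4 nodes with a double edge between the middle two (F_4). A semisimple Lie algebra decomposes uniquely as the direct sum of simple ideals, one per connected component of its Dynkin diagram, so g ≅ D_6 ⊕ F_4 (dimension 66 + 52 = 118).

D_6 (so(12)) ⊕ F_4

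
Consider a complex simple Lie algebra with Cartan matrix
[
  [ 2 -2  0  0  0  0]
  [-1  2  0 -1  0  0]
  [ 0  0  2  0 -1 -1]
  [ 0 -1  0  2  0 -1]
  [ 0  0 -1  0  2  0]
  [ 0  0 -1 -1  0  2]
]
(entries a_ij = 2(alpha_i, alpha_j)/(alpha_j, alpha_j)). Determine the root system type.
type C_6

The matrix has rank 6 with 2's on the diagonal. Reading the off-diagonal entries as Dynkin edges (a single edge where a_ij = a_ji = -1; a double or triple edge where a_ij * a_ji = 2 or 3), the diagram is a chain of 6 nodes with a double edge at one end; the terminal node there is the unique long simple root (C_6). One simple-root ordering that puts it in standard form is (alpha_5, alpha_3, alpha_6, alpha_4, alpha_2, alpha_1). So the algebra is type C_6, i.e. sp(12).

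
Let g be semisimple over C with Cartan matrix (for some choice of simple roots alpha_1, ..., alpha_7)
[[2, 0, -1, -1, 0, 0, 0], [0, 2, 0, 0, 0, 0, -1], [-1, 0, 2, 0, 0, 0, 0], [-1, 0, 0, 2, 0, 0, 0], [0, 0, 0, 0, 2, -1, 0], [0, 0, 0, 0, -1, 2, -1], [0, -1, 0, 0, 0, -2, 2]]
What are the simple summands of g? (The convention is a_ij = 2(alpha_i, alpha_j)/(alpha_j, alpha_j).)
A_3 + F_4

The diagram associated to this matrix has two connected components: the simple roots {alpha_1, alpha_3, alpha_4} form a chain of 3 nodes with single edges (A_3), and {alpha_2, alpha_5, alpha_6, alpha_7} form a chain of 4 nodes with a double edge between the middle two (F_4). A semisimple Lie algebra decomposes uniquely as the direct sum of simple ideals, one per connected component of its Dynkin diagram, so g ≅ A_3 ⊕ F_4 (dimension 15 + 52 = 67).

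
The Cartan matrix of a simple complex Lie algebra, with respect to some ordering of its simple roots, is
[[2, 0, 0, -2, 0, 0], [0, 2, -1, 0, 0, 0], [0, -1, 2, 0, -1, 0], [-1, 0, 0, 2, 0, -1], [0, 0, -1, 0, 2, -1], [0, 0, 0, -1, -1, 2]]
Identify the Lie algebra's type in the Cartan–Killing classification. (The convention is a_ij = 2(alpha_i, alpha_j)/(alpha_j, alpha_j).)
The matrix has rank 6 with 2's on the diagonal. Reading the off-diagonal entries as Dynkin edges (a single edge where a_ij = a_ji = -1; a double or triple edge where a_ij * a_ji = 2 or 3), the diagram is a chain of 6 nodes with a double edge at one end; the terminal node there is the unique long simple root (C_6). One simple-root ordering that puts it in standard form is (alpha_2, alpha_3, alpha_5, alpha_6, alpha_4, alpha_1). So the algebra is type C_6, i.e. sp(12).

C6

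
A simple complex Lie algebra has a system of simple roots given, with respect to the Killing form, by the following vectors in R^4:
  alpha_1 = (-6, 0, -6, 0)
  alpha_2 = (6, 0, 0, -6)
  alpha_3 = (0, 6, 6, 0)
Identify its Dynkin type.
Compute the Cartan integers a_ij = 2(alpha_i, alpha_j)/(alpha_j, alpha_j); the resulting 3x3 Cartan matrix is
[[2, -1, -1], [-1, 2, 0], [-1, 0, 2]].
All simple roots have the same length, so the diagram is simply laced. The associated Dynkin diagram is a chain of 3 nodes with single edges (A_3), so the type is A_3 (the algebra sl(4)).

type A_3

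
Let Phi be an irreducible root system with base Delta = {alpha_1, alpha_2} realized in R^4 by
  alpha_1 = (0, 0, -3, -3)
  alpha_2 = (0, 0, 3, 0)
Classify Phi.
Compute the Cartan integers a_ij = 2(alpha_i, alpha_j)/(alpha_j, alpha_j); the resulting 2x2 Cartan matrix is
[[2, -2], [-1, 2]].
The roots have two lengths (squared-length ratio 2:1); the short ones are alpha_{2}. The associated Dynkin diagram is a chain of 2 nodes with a double edge at one end; the terminal node there is the unique short simple root (B_2), so the type is B_2 (the algebra so(5)).

B_2 (so(5))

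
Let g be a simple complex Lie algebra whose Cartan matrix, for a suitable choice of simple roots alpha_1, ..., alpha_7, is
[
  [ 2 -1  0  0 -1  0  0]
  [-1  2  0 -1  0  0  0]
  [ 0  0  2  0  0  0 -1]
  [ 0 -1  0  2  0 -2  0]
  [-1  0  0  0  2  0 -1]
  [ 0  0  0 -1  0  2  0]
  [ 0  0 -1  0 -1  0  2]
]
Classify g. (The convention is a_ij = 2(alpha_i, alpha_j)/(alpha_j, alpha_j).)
The matrix has rank 7 with 2's on the diagonal. Reading the off-diagonal entries as Dynkin edges (a single edge where a_ij = a_ji = -1; a double or triple edge where a_ij * a_ji = 2 or 3), the diagram is a chain of 7 nodes with a double edge at one end; the terminal node there is the unique short simple root (B_7). One simple-root ordering that puts it in standard form is (alpha_3, alpha_7, alpha_5, alpha_1, alpha_2, alpha_4, alpha_6). So the algebra is type B_7, i.e. so(15).

B7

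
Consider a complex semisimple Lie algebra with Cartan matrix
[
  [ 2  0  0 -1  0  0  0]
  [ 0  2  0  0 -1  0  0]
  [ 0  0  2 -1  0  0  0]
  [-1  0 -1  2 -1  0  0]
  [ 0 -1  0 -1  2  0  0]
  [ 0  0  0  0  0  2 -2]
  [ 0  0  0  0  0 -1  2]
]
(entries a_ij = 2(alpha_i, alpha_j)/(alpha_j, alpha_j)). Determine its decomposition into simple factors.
B2 ⊕ D5

The diagram associated to this matrix has two connected components: the simple roots {alpha_6, alpha_7} form a chain of 2 nodes with a double edge at one end; the terminal node there is the unique short simple root (B_2), and {alpha_1, alpha_2, alpha_3, alpha_4, alpha_5} form a chain of 3 nodes with a fork of two nodes at one end (D_5). A semisimple Lie algebra decomposes uniquely as the direct sum of simple ideals, one per connected component of its Dynkin diagram, so g ≅ B_2 ⊕ D_5 (dimension 10 + 45 = 55).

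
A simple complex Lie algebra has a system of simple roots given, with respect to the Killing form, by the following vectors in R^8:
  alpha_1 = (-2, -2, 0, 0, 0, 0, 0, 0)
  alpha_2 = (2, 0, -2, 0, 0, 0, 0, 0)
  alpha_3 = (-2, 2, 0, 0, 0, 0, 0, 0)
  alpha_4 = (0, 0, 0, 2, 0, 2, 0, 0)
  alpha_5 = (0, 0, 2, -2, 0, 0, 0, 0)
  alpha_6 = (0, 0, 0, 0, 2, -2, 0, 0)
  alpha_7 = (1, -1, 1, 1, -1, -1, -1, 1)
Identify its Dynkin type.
E_7

Compute the Cartan integers a_ij = 2(alpha_i, alpha_j)/(alpha_j, alpha_j); the resulting 7x7 Cartan matrix is
[[2, -1, 0, 0, 0, 0, 0], [-1, 2, -1, 0, -1, 0, 0], [0, -1, 2, 0, 0, 0, -1], [0, 0, 0, 2, -1, -1, 0], [0, -1, 0, -1, 2, 0, 0], [0, 0, 0, -1, 0, 2, 0], [0, 0, -1, 0, 0, 0, 2]].
All simple roots have the same length, so the diagram is simply laced. The associated Dynkin diagram is a chain of 6 nodes with one extra node attached to the third node from one end (E_7), so the type is E_7.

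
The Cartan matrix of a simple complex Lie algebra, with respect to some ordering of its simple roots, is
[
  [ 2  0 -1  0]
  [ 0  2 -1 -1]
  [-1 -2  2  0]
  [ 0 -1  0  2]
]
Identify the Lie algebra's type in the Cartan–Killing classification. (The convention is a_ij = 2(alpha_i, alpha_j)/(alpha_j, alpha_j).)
The matrix has rank 4 with 2's on the diagonal. Reading the off-diagonal entries as Dynkin edges (a single edge where a_ij = a_ji = -1; a double or triple edge where a_ij * a_ji = 2 or 3), the diagram is a chain of 4 nodes with a double edge between the middle two (F_4). One simple-root ordering that puts it in standard form is (alpha_1, alpha_3, alpha_2, alpha_4). So the algebra is type F_4.

F4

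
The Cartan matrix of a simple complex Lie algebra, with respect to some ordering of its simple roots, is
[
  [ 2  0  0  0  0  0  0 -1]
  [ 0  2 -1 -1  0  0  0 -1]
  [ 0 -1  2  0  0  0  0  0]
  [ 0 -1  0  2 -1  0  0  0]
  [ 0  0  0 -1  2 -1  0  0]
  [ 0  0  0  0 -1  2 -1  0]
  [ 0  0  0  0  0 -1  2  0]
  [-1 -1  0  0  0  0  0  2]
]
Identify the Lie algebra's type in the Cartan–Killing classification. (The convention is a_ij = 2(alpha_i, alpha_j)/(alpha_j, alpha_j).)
The matrix has rank 8 with 2's on the diagonal. Reading the off-diagonal entries as Dynkin edges (a single edge where a_ij = a_ji = -1; a double or triple edge where a_ij * a_ji = 2 or 3), the diagram is a chain of 7 nodes with one extra node attached to the third node from one end (E_8). One simple-root ordering that puts it in standard form is (alpha_1, alpha_3, alpha_8, alpha_2, alpha_4, alpha_5, alpha_6, alpha_7). So the algebra is type E_8.

type E_8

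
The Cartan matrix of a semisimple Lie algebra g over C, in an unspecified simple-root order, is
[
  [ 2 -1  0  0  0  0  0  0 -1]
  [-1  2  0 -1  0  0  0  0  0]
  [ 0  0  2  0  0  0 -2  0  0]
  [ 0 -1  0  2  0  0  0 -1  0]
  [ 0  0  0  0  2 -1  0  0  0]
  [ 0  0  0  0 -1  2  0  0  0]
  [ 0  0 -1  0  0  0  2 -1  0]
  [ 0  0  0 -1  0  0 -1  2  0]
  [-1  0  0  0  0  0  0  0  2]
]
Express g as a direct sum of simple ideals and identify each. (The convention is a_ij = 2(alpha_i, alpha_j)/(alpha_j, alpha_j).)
The diagram associated to this matrix has two connected components: the simple roots {alpha_5, alpha_6} form a chain of 2 nodes with single edges (A_2), and {alpha_1, alpha_2, alpha_3, alpha_4, alpha_7, alpha_8, alpha_9} form a chain of 7 nodes with a double edge at one end; the terminal node there is the unique long simple root (C_7). A semisimple Lie algebra decomposes uniquely as the direct sum of simple ideals, one per connected component of its Dynkin diagram, so g ≅ A_2 ⊕ C_7 (dimension 8 + 105 = 113).

A_2 + C_7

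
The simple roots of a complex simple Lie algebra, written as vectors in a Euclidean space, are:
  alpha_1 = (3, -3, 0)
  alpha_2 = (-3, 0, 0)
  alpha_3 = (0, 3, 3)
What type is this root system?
Compute the Cartan integers a_ij = 2(alpha_i, alpha_j)/(alpha_j, alpha_j); the resulting 3x3 Cartan matrix is
[[2, -2, -1], [-1, 2, 0], [-1, 0, 2]].
The roots have two lengths (squared-length ratio 2:1); the short ones are alpha_{2}. The associated Dynkin diagram is a chain of 3 nodes with a double edge at one end; the terminal node there is the unique short simple root (B_3), so the type is B_3 (the algebra so(7)).

B_3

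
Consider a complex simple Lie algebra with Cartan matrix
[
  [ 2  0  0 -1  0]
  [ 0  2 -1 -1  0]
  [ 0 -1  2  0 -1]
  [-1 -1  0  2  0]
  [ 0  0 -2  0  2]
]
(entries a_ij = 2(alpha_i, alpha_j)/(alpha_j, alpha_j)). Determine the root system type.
The matrix has rank 5 with 2's on the diagonal. Reading the off-diagonal entries as Dynkin edges (a single edge where a_ij = a_ji = -1; a double or triple edge where a_ij * a_ji = 2 or 3), the diagram is a chain of 5 nodes with a double edge at one end; the terminal node there is the unique long simple root (C_5). One simple-root ordering that puts it in standard form is (alpha_1, alpha_4, alpha_2, alpha_3, alpha_5). So the algebra is type C_5, i.e. sp(10).

C_5 (sp(10))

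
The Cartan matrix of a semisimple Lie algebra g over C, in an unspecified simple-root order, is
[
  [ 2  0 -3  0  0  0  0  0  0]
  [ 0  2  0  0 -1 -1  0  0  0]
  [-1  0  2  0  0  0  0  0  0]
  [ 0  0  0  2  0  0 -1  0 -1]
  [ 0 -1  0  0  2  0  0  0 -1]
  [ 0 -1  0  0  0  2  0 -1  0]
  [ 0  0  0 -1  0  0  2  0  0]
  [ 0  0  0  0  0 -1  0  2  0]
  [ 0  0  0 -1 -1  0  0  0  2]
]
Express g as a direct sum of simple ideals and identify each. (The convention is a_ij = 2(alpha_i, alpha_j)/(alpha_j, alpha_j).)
The diagram associated to this matrix has two connected components: the simple roots {alpha_2, alpha_4, alpha_5, alpha_6, alpha_7, alpha_8, alpha_9} form a chain of 7 nodes with single edges (A_7), and {alpha_1, alpha_3} form two nodes joined by a triple edge (G_2). A semisimple Lie algebra decomposes uniquely as the direct sum of simple ideals, one per connected component of its Dynkin diagram, so g ≅ A_7 ⊕ G_2 (dimension 63 + 14 = 77).

A7 ⊕ G2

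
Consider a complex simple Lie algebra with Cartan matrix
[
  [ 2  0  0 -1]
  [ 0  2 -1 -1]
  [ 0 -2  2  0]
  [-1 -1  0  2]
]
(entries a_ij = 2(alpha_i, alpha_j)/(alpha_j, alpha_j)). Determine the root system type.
C_4

The matrix has rank 4 with 2's on the diagonal. Reading the off-diagonal entries as Dynkin edges (a single edge where a_ij = a_ji = -1; a double or triple edge where a_ij * a_ji = 2 or 3), the diagram is a chain of 4 nodes with a double edge at one end; the terminal node there is the unique long simple root (C_4). One simple-root ordering that puts it in standard form is (alpha_1, alpha_4, alpha_2, alpha_3). So the algebra is type C_4, i.e. sp(8).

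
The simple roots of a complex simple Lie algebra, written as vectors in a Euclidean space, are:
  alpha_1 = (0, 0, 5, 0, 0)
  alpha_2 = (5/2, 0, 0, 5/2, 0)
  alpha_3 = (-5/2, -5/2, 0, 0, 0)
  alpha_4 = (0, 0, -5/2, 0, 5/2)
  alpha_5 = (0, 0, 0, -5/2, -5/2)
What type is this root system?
C_5

Compute the Cartan integers a_ij = 2(alpha_i, alpha_j)/(alpha_j, alpha_j); the resulting 5x5 Cartan matrix is
[[2, 0, 0, -2, 0], [0, 2, -1, 0, -1], [0, -1, 2, 0, 0], [-1, 0, 0, 2, -1], [0, -1, 0, -1, 2]].
The roots have two lengths (squared-length ratio 2:1); the short ones are alpha_{2,3,4,5}. The associated Dynkin diagram is a chain of 5 nodes with a double edge at one end; the terminal node there is the unique long simple root (C_5), so the type is C_5 (the algebra sp(10)).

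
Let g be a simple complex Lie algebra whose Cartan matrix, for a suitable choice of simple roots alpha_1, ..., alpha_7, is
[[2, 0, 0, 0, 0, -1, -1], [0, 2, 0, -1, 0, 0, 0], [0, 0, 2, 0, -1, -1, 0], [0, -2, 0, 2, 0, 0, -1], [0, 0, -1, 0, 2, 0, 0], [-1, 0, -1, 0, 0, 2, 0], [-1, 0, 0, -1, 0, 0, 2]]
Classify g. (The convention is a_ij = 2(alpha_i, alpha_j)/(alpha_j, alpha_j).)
The matrix has rank 7 with 2's on the diagonal. Reading the off-diagonal entries as Dynkin edges (a single edge where a_ij = a_ji = -1; a double or triple edge where a_ij * a_ji = 2 or 3), the diagram is a chain of 7 nodes with a double edge at one end; the terminal node there is the unique short simple root (B_7). One simple-root ordering that puts it in standard form is (alpha_5, alpha_3, alpha_6, alpha_1, alpha_7, alpha_4, alpha_2). So the algebra is type B_7, i.e. so(15).

B7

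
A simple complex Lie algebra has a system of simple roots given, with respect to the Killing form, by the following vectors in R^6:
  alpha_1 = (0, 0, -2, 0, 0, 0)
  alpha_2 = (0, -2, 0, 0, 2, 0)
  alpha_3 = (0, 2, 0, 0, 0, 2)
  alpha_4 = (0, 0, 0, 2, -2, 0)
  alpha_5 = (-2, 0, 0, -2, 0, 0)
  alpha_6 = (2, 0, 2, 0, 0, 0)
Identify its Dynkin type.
Compute the Cartan integers a_ij = 2(alpha_i, alpha_j)/(alpha_j, alpha_j); the resulting 6x6 Cartan matrix is
[[2, 0, 0, 0, 0, -1], [0, 2, -1, -1, 0, 0], [0, -1, 2, 0, 0, 0], [0, -1, 0, 2, -1, 0], [0, 0, 0, -1, 2, -1], [-2, 0, 0, 0, -1, 2]].
The roots have two lengths (squared-length ratio 2:1); the short ones are alpha_{1}. The associated Dynkin diagram is a chain of 6 nodes with a double edge at one end; the terminal node there is the unique short simple root (B_6), so the type is B_6 (the algebra so(13)).

type B_6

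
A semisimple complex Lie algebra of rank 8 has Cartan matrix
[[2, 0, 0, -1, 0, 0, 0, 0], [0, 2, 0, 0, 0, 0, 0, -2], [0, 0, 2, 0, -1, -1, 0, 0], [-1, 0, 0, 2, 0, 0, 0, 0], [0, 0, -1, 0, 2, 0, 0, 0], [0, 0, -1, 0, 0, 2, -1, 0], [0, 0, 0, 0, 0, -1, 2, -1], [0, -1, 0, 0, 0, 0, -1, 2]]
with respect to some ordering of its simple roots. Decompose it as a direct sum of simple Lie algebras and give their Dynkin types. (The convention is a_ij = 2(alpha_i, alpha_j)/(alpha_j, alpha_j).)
The diagram associated to this matrix has two connected components: the simple roots {alpha_1, alpha_4} form a chain of 2 nodes with single edges (A_2), and {alpha_2, alpha_3, alpha_5, alpha_6, alpha_7, alpha_8} form a chain of 6 nodes with a double edge at one end; the terminal node there is the unique long simple root (C_6). A semisimple Lie algebra decomposes uniquely as the direct sum of simple ideals, one per connected component of its Dynkin diagram, so g ≅ A_2 ⊕ C_6 (dimension 8 + 78 = 86).

A2 + C6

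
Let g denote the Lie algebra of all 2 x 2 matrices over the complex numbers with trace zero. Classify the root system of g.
This is sl(2), which has dimension 2^2 - 1 = 3 and rank 2 - 1 = 1 (a Cartan subalgebra is the diagonal traceless matrices). In the classification of classical Lie algebras, the special linear algebra sl(n+1) has type A_n; here n = 1, so the Dynkin diagram is a chain of 1 nodes with single edges (A_1). Hence the type is A_1.

A1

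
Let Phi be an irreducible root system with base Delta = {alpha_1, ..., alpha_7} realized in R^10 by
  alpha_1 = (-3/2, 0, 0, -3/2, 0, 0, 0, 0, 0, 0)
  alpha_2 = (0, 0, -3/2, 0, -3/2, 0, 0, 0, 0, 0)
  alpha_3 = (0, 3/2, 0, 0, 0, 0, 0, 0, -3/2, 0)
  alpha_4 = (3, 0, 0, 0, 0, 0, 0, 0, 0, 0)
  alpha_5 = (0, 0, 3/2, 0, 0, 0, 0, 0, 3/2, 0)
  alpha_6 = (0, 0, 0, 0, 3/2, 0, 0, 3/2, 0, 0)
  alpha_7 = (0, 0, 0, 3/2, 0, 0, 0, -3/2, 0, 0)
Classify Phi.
type C_7

Compute the Cartan integers a_ij = 2(alpha_i, alpha_j)/(alpha_j, alpha_j); the resulting 7x7 Cartan matrix is
[[2, 0, 0, -1, 0, 0, -1], [0, 2, 0, 0, -1, -1, 0], [0, 0, 2, 0, -1, 0, 0], [-2, 0, 0, 2, 0, 0, 0], [0, -1, -1, 0, 2, 0, 0], [0, -1, 0, 0, 0, 2, -1], [-1, 0, 0, 0, 0, -1, 2]].
The roots have two lengths (squared-length ratio 2:1); the short ones are alpha_{1,2,3,5,6,7}. The associated Dynkin diagram is a chain of 7 nodes with a double edge at one end; the terminal node there is the unique long simple root (C_7), so the type is C_7 (the algebra sp(14)).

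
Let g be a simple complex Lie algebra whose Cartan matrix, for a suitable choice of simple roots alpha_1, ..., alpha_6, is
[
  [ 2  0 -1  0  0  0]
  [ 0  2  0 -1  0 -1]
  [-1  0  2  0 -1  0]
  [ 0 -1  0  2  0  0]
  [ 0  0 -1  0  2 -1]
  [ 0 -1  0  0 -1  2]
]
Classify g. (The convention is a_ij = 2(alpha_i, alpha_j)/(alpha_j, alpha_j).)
The matrix has rank 6 with 2's on the diagonal. Reading the off-diagonal entries as Dynkin edges (a single edge where a_ij = a_ji = -1; a double or triple edge where a_ij * a_ji = 2 or 3), the diagram is a chain of 6 nodes with single edges (A_6). One simple-root ordering that puts it in standard form is (alpha_4, alpha_2, alpha_6, alpha_5, alpha_3, alpha_1). So the algebra is type A_6, i.e. sl(7).

A6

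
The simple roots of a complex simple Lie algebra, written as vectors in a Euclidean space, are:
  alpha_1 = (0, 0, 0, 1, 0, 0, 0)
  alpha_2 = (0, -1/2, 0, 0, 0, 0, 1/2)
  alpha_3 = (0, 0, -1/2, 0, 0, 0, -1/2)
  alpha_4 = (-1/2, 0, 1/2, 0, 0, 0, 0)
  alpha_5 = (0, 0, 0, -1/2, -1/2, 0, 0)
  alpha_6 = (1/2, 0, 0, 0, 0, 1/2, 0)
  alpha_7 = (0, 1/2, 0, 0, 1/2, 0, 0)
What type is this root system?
Compute the Cartan integers a_ij = 2(alpha_i, alpha_j)/(alpha_j, alpha_j); the resulting 7x7 Cartan matrix is
[[2, 0, 0, 0, -2, 0, 0], [0, 2, -1, 0, 0, 0, -1], [0, -1, 2, -1, 0, 0, 0], [0, 0, -1, 2, 0, -1, 0], [-1, 0, 0, 0, 2, 0, -1], [0, 0, 0, -1, 0, 2, 0], [0, -1, 0, 0, -1, 0, 2]].
The roots have two lengths (squared-length ratio 2:1); the short ones are alpha_{2,3,4,5,6,7}. The associated Dynkin diagram is a chain of 7 nodes with a double edge at one end; the terminal node there is the unique long simple root (C_7), so the type is C_7 (the algebra sp(14)).

C7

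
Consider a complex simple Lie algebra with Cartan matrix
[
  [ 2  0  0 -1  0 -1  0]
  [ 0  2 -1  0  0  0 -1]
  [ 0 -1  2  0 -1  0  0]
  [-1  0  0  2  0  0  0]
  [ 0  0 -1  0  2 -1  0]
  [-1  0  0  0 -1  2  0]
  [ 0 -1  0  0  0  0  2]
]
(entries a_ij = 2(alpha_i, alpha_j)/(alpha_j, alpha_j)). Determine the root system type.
The matrix has rank 7 with 2's on the diagonal. Reading the off-diagonal entries as Dynkin edges (a single edge where a_ij = a_ji = -1; a double or triple edge where a_ij * a_ji = 2 or 3), the diagram is a chain of 7 nodes with single edges (A_7). One simple-root ordering that puts it in standard form is (alpha_4, alpha_1, alpha_6, alpha_5, alpha_3, alpha_2, alpha_7). So the algebra is type A_7, i.e. sl(8).

A_7 (sl(8))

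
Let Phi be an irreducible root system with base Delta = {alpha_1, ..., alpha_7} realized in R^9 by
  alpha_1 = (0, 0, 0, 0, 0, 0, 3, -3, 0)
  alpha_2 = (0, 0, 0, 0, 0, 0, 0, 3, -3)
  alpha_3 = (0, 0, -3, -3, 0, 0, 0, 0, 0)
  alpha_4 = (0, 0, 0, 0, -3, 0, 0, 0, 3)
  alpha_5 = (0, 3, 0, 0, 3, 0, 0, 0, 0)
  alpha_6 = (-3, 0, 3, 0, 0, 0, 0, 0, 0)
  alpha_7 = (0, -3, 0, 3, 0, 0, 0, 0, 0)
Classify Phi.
Compute the Cartan integers a_ij = 2(alpha_i, alpha_j)/(alpha_j, alpha_j); the resulting 7x7 Cartan matrix is
[[2, -1, 0, 0, 0, 0, 0], [-1, 2, 0, -1, 0, 0, 0], [0, 0, 2, 0, 0, -1, -1], [0, -1, 0, 2, -1, 0, 0], [0, 0, 0, -1, 2, 0, -1], [0, 0, -1, 0, 0, 2, 0], [0, 0, -1, 0, -1, 0, 2]].
All simple roots have the same length, so the diagram is simply laced. The associated Dynkin diagram is a chain of 7 nodes with single edges (A_7), so the type is A_7 (the algebra sl(8)).

type A_7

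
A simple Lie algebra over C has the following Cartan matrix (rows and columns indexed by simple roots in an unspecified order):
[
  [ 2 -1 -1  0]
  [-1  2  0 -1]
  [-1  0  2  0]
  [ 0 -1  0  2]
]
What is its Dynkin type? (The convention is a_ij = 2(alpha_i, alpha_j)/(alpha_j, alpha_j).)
A_4

The matrix has rank 4 with 2's on the diagonal. Reading the off-diagonal entries as Dynkin edges (a single edge where a_ij = a_ji = -1; a double or triple edge where a_ij * a_ji = 2 or 3), the diagram is a chain of 4 nodes with single edges (A_4). One simple-root ordering that puts it in standard form is (alpha_4, alpha_2, alpha_1, alpha_3). So the algebra is type A_4, i.e. sl(5).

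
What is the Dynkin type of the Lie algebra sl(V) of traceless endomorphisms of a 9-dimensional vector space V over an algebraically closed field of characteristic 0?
type A_8

This is sl(9), which has dimension 9^2 - 1 = 80 and rank 9 - 1 = 8 (a Cartan subalgebra is the diagonal traceless matrices). In the classification of classical Lie algebras, the special linear algebra sl(n+1) has type A_n; here n = 8, so the Dynkin diagram is a chain of 8 nodes with single edges (A_8). Hence the type is A_8.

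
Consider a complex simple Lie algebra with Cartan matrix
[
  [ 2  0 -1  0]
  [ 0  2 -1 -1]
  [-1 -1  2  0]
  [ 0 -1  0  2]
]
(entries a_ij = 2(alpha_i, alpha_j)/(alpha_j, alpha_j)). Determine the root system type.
A_4 (sl(5))

The matrix has rank 4 with 2's on the diagonal. Reading the off-diagonal entries as Dynkin edges (a single edge where a_ij = a_ji = -1; a double or triple edge where a_ij * a_ji = 2 or 3), the diagram is a chain of 4 nodes with single edges (A_4). One simple-root ordering that puts it in standard form is (alpha_1, alpha_3, alpha_2, alpha_4). So the algebra is type A_4, i.e. sl(5).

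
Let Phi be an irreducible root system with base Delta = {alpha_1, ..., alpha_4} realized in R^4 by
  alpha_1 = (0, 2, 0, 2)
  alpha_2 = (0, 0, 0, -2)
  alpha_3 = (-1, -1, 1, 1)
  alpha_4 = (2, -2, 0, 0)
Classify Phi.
type F_4

Compute the Cartan integers a_ij = 2(alpha_i, alpha_j)/(alpha_j, alpha_j); the resulting 4x4 Cartan matrix is
[[2, -2, 0, -1], [-1, 2, -1, 0], [0, -1, 2, 0], [-1, 0, 0, 2]].
The roots have two lengths (squared-length ratio 2:1); the short ones are alpha_{2,3}. The associated Dynkin diagram is a chain of 4 nodes with a double edge between the middle two (F_4), so the type is F_4.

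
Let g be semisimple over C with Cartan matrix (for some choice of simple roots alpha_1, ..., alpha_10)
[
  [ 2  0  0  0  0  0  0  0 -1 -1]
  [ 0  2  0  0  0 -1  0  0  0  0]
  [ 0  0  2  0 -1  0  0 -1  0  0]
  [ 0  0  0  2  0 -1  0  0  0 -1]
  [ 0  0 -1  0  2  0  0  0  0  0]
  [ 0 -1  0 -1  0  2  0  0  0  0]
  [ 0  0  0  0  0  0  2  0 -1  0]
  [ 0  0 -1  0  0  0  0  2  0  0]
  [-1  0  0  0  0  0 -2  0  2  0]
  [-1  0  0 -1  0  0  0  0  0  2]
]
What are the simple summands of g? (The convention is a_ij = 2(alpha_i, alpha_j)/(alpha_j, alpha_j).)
type A_3 ⊕ type B_7

The diagram associated to this matrix has two connected components: the simple roots {alpha_3, alpha_5, alpha_8} form a chain of 3 nodes with single edges (A_3), and {alpha_1, alpha_2, alpha_4, alpha_6, alpha_7, alpha_9, alpha_10} form a chain of 7 nodes with a double edge at one end; the terminal node there is the unique short simple root (B_7). A semisimple Lie algebra decomposes uniquely as the direct sum of simple ideals, one per connected component of its Dynkin diagram, so g ≅ A_3 ⊕ B_7 (dimension 15 + 105 = 120).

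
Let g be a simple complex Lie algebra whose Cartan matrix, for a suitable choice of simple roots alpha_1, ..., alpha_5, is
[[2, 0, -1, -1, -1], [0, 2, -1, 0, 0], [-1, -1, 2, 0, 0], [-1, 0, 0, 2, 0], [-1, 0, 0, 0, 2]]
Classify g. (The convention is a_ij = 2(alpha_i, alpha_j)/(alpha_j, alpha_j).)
The matrix has rank 5 with 2's on the diagonal. Reading the off-diagonal entries as Dynkin edges (a single edge where a_ij = a_ji = -1; a double or triple edge where a_ij * a_ji = 2 or 3), the diagram is a chain of 3 nodes with a fork of two nodes at one end (D_5). One simple-root ordering that puts it in standard form is (alpha_2, alpha_3, alpha_1, alpha_4, alpha_5). So the algebra is type D_5, i.e. so(10).

D5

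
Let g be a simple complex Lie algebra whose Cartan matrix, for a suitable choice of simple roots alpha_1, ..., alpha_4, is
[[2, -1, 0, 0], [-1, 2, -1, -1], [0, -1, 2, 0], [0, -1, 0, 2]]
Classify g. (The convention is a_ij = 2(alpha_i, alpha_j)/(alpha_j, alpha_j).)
D4

The matrix has rank 4 with 2's on the diagonal. Reading the off-diagonal entries as Dynkin edges (a single edge where a_ij = a_ji = -1; a double or triple edge where a_ij * a_ji = 2 or 3), the diagram is a chain of 2 nodes with a fork of two nodes at one end (D_4). One simple-root ordering that puts it in standard form is (alpha_1, alpha_2, alpha_3, alpha_4). So the algebra is type D_4, i.e. so(8).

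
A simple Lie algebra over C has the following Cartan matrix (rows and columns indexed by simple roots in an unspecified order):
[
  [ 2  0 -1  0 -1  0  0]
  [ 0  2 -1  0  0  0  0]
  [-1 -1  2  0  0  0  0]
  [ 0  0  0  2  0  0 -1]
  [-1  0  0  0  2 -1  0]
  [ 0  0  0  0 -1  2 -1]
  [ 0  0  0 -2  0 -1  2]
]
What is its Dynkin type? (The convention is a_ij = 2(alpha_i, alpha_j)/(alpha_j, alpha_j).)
The matrix has rank 7 with 2's on the diagonal. Reading the off-diagonal entries as Dynkin edges (a single edge where a_ij = a_ji = -1; a double or triple edge where a_ij * a_ji = 2 or 3), the diagram is a chain of 7 nodes with a double edge at one end; the terminal node there is the unique short simple root (B_7). One simple-root ordering that puts it in standard form is (alpha_2, alpha_3, alpha_1, alpha_5, alpha_6, alpha_7, alpha_4). So the algebra is type B_7, i.e. so(15).

type B_7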